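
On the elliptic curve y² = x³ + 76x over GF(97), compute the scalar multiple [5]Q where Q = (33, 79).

(89, 23)

Repeated addition: build up to 5Q.
2Q: tangent at (33, 79): λ = (3·33² + 76)/(2·79) ≡ 45/61. 61⁻¹ ≡ 35 (mod 97), so λ ≡ 45·35 ≡ 23.
  x = λ² - 33 - 33 = 529 - 66 ≡ 75; y = λ·(33 - 75) - 79 ≡ 22. → (75, 22)
3Q: (75, 22) + (33, 79). λ = (79 - 22)/(33 - 75) ≡ 57/55 mod 97. 55⁻¹ ≡ 30 (mod 97), so λ ≡ 61.
  x = λ² - 75 - 33 = 3721 - 108 ≡ 24; y = λ·(75 - 24) - 22 ≡ 82. → (24, 82)
4Q: (24, 82) + (33, 79). λ = (79 - 82)/(33 - 24) ≡ 94/9 mod 97. 9⁻¹ ≡ 54 (mod 97), so λ ≡ 32.
  x = λ² - 24 - 33 = 1024 - 57 ≡ 94; y = λ·(24 - 94) - 82 ≡ 6. → (94, 6)
5Q: (94, 6) + (33, 79). λ = (79 - 6)/(33 - 94) ≡ 73/36 mod 97. 36⁻¹ ≡ 62 (mod 97), so λ ≡ 64.
  x = λ² - 94 - 33 = 4096 - 127 ≡ 89; y = λ·(94 - 89) - 6 ≡ 23. → (89, 23)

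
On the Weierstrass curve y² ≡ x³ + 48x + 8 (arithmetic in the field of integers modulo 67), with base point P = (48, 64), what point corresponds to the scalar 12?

Double-and-add on 12 = (1100)₂. Start with P = (48, 64) for the leading 1-bit.
double: tangent at (48, 64): λ = (3·48² + 48)/(2·64) ≡ 59/61. 61⁻¹ ≡ 11 (mod 67), so λ ≡ 59·11 ≡ 46.
  x = λ² - 48 - 48 = 2116 - 96 ≡ 10; y = λ·(48 - 10) - 64 ≡ 9. → (10, 9)
add P: (10, 9) + (48, 64). λ = (64 - 9)/(48 - 10) ≡ 55/38 mod 67. 38⁻¹ ≡ 30 (mod 67) since 38·30 = 1140 ≡ 1, so λ ≡ 42.
  x = λ² - 10 - 48 = 1764 - 58 ≡ 31; y = λ·(10 - 31) - 9 ≡ 47. → (31, 47)
double: tangent at (31, 47): λ = (3·31² + 48)/(2·47) ≡ 50/27. 27⁻¹ ≡ 5 (mod 67), so λ ≡ 50·5 ≡ 49.
  x = λ² - 31 - 31 = 2401 - 62 ≡ 61; y = λ·(31 - 61) - 47 ≡ 24. → (61, 24)
double: tangent at (61, 24): λ = (3·61² + 48)/(2·24) ≡ 22/48. 48⁻¹ ≡ 7 (mod 67) since 48·7 = 336 ≡ 1, so λ ≡ 22·7 ≡ 20.
  x = λ² - 61 - 61 = 400 - 122 ≡ 10; y = λ·(61 - 10) - 24 ≡ 58. → (10, 58)

(10, 58)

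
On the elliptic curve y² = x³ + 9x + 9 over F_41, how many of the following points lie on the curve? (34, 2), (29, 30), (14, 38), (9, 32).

2

(34, 2): 2² ≡ 4, rhs ≡ 13 → off.
(29, 30): 30² ≡ 39, rhs ≡ 18 → off.
(14, 38): 38² ≡ 9, rhs ≡ 9 → on.
(9, 32): 32² ≡ 40, rhs ≡ 40 → on.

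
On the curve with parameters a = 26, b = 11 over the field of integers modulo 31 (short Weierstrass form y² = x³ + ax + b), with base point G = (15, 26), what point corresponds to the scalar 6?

(11, 27)

Repeated addition: build up to 6G.
2G: tangent at (15, 26): λ = (3·15² + 26)/(2·26) ≡ 19/21. 21⁻¹ ≡ 3 (mod 31) since 21·3 = 63 ≡ 1, so λ ≡ 19·3 ≡ 26.
  x = λ² - 15 - 15 = 676 - 30 ≡ 26; y = λ·(15 - 26) - 26 ≡ 29. → (26, 29)
3G: (26, 29) + (15, 26). λ = (26 - 29)/(15 - 26) ≡ 28/20 mod 31. 20⁻¹ ≡ 14 (mod 31) since 20·14 = 280 ≡ 1, so λ ≡ 20.
  x = λ² - 26 - 15 = 400 - 41 ≡ 18; y = λ·(26 - 18) - 29 ≡ 7. → (18, 7)
4G: (18, 7) + (15, 26). λ = (26 - 7)/(15 - 18) ≡ 19/28 mod 31. 28⁻¹ ≡ 10 (mod 31) since 28·10 = 280 ≡ 1, so λ ≡ 4.
  x = λ² - 18 - 15 = 16 - 33 ≡ 14; y = λ·(18 - 14) - 7 ≡ 9. → (14, 9)
5G: (14, 9) + (15, 26). λ = (26 - 9)/(15 - 14) ≡ 17/1 mod 31. 1⁻¹ ≡ 1 (mod 31), so λ ≡ 17.
  x = λ² - 14 - 15 = 289 - 29 ≡ 12; y = λ·(14 - 12) - 9 ≡ 25. → (12, 25)
6G: (12, 25) + (15, 26). λ = (26 - 25)/(15 - 12) ≡ 1/3 mod 31. 3⁻¹ ≡ 21 (mod 31), so λ ≡ 21.
  x = λ² - 12 - 15 = 441 - 27 ≡ 11; y = λ·(12 - 11) - 25 ≡ 27. → (11, 27)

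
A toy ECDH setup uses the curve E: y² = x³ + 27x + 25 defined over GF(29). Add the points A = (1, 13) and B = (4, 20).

(1, 13) + (4, 20). λ = (20 - 13)/(4 - 1) ≡ 7/3 mod 29. 3⁻¹ ≡ 10 (mod 29), so λ ≡ 12.
  x = λ² - 1 - 4 = 144 - 5 ≡ 23; y = λ·(1 - 23) - 13 ≡ 13. → (23, 13)

(23, 13)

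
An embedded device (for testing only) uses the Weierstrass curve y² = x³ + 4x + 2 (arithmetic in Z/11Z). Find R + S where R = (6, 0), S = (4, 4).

(5, 9)

(6, 0) + (4, 4). λ = (4 - 0)/(4 - 6) ≡ 4/9 mod 11. 9⁻¹ ≡ 5 (mod 11), so λ ≡ 9.
  x = λ² - 6 - 4 = 81 - 10 ≡ 5; y = λ·(6 - 5) - 0 ≡ 9. → (5, 9)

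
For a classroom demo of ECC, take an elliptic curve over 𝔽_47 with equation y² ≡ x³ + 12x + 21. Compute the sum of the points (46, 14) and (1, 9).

(46, 14) + (1, 9). λ = (9 - 14)/(1 - 46) ≡ 42/2 mod 47. 2⁻¹ ≡ 24 (mod 47) since 2·24 = 48 ≡ 1, so λ ≡ 21.
  x = λ² - 46 - 1 = 441 - 47 ≡ 18; y = λ·(46 - 18) - 14 ≡ 10. → (18, 10)

(18, 10)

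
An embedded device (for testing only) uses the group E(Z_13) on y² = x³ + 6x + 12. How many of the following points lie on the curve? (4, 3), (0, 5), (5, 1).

2

(4, 3): 3² ≡ 9, rhs ≡ 9 → on.
(0, 5): 5² ≡ 12, rhs ≡ 12 → on.
(5, 1): 1² ≡ 1, rhs ≡ 11 → off.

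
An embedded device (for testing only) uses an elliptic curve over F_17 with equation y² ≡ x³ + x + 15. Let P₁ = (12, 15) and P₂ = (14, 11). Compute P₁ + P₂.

(12, 2)

(12, 15) + (14, 11). λ = (11 - 15)/(14 - 12) ≡ 13/2 mod 17. 2⁻¹ ≡ 9 (mod 17) since 2·9 = 18 ≡ 1, so λ ≡ 15.
  x = λ² - 12 - 14 = 225 - 26 ≡ 12; y = λ·(12 - 12) - 15 ≡ 2. → (12, 2)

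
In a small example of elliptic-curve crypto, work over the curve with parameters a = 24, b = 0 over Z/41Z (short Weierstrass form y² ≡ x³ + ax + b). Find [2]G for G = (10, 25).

(5, 32)

tangent at (10, 25): λ = (3·10² + 24)/(2·25) ≡ 37/9. 9⁻¹ ≡ 32 (mod 41) since 9·32 = 288 ≡ 1, so λ ≡ 37·32 ≡ 36.
  x = λ² - 10 - 10 = 1296 - 20 ≡ 5; y = λ·(10 - 5) - 25 ≡ 32. → (5, 32)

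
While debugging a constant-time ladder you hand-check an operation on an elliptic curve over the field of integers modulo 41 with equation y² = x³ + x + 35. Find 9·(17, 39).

Write Q = (17, 39).
Repeated addition: build up to 9Q.
2Q: tangent at (17, 39): λ = (3·17² + 1)/(2·39) ≡ 7/37. 37⁻¹ ≡ 10 (mod 41), so λ ≡ 7·10 ≡ 29.
  x = λ² - 17 - 17 = 841 - 34 ≡ 28; y = λ·(17 - 28) - 39 ≡ 11. → (28, 11)
3Q: (28, 11) + (17, 39). λ = (39 - 11)/(17 - 28) ≡ 28/30 mod 41. 30⁻¹ ≡ 26 (mod 41), so λ ≡ 31.
  x = λ² - 28 - 17 = 961 - 45 ≡ 14; y = λ·(28 - 14) - 11 ≡ 13. → (14, 13)
4Q: (14, 13) + (17, 39). λ = (39 - 13)/(17 - 14) ≡ 26/3 mod 41. 3⁻¹ ≡ 14 (mod 41), so λ ≡ 36.
  x = λ² - 14 - 17 = 1296 - 31 ≡ 35; y = λ·(14 - 35) - 13 ≡ 10. → (35, 10)
5Q: (35, 10) + (17, 39). λ = (39 - 10)/(17 - 35) ≡ 29/23 mod 41. 23⁻¹ ≡ 25 (mod 41) since 23·25 = 575 ≡ 1, so λ ≡ 28.
  x = λ² - 35 - 17 = 784 - 52 ≡ 35; y = λ·(35 - 35) - 10 ≡ 31. → (35, 31)
6Q: (35, 31) + (17, 39). λ = (39 - 31)/(17 - 35) ≡ 8/23 mod 41. 23⁻¹ ≡ 25 (mod 41) since 23·25 = 575 ≡ 1, so λ ≡ 36.
  x = λ² - 35 - 17 = 1296 - 52 ≡ 14; y = λ·(35 - 14) - 31 ≡ 28. → (14, 28)
7Q: (14, 28) + (17, 39). λ = (39 - 28)/(17 - 14) ≡ 11/3 mod 41. 3⁻¹ ≡ 14 (mod 41), so λ ≡ 31.
  x = λ² - 14 - 17 = 961 - 31 ≡ 28; y = λ·(14 - 28) - 28 ≡ 30. → (28, 30)
8Q: (28, 30) + (17, 39). λ = (39 - 30)/(17 - 28) ≡ 9/30 mod 41. 30⁻¹ ≡ 26 (mod 41), so λ ≡ 29.
  x = λ² - 28 - 17 = 841 - 45 ≡ 17; y = λ·(28 - 17) - 30 ≡ 2. → (17, 2)
9Q: (17, 2) + (17, 39): same x and y₁ ≡ -y₂, so the sum is the point at infinity.

O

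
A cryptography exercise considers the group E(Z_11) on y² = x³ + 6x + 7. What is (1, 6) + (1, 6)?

(2, 7)

tangent at (1, 6): λ = (3·1² + 6)/(2·6) ≡ 9/1. 1⁻¹ ≡ 1 (mod 11), so λ ≡ 9·1 ≡ 9.
  x = λ² - 1 - 1 = 81 - 2 ≡ 2; y = λ·(1 - 2) - 6 ≡ 7. → (2, 7)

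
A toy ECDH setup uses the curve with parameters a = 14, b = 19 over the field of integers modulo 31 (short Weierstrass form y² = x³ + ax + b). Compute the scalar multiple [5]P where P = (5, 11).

Repeated addition: build up to 5P.
2P: tangent at (5, 11): λ = (3·5² + 14)/(2·11) ≡ 27/22. 22⁻¹ ≡ 24 (mod 31), so λ ≡ 27·24 ≡ 28.
  x = λ² - 5 - 5 = 784 - 10 ≡ 30; y = λ·(5 - 30) - 11 ≡ 2. → (30, 2)
3P: (30, 2) + (5, 11). λ = (11 - 2)/(5 - 30) ≡ 9/6 mod 31. 6⁻¹ ≡ 26 (mod 31), so λ ≡ 17.
  x = λ² - 30 - 5 = 289 - 35 ≡ 6; y = λ·(30 - 6) - 2 ≡ 3. → (6, 3)
4P: (6, 3) + (5, 11). λ = (11 - 3)/(5 - 6) ≡ 8/30 mod 31. 30⁻¹ ≡ 30 (mod 31) since 30·30 = 900 ≡ 1, so λ ≡ 23.
  x = λ² - 6 - 5 = 529 - 11 ≡ 22; y = λ·(6 - 22) - 3 ≡ 1. → (22, 1)
5P: (22, 1) + (5, 11). λ = (11 - 1)/(5 - 22) ≡ 10/14 mod 31. 14⁻¹ ≡ 20 (mod 31), so λ ≡ 14.
  x = λ² - 22 - 5 = 196 - 27 ≡ 14; y = λ·(22 - 14) - 1 ≡ 18. → (14, 18)

(14, 18)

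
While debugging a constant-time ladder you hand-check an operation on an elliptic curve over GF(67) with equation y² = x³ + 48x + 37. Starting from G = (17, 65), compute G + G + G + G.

Double-and-add on 4 = (100)₂. Start with G = (17, 65) for the leading 1-bit.
double: tangent at (17, 65): λ = (3·17² + 48)/(2·65) ≡ 44/63. 63⁻¹ ≡ 50 (mod 67) since 63·50 = 3150 ≡ 1, so λ ≡ 44·50 ≡ 56.
  x = λ² - 17 - 17 = 3136 - 34 ≡ 20; y = λ·(17 - 20) - 65 ≡ 35. → (20, 35)
double: tangent at (20, 35): λ = (3·20² + 48)/(2·35) ≡ 42/3. 3⁻¹ ≡ 45 (mod 67), so λ ≡ 42·45 ≡ 14.
  x = λ² - 20 - 20 = 196 - 40 ≡ 22; y = λ·(20 - 22) - 35 ≡ 4. → (22, 4)

(22, 4)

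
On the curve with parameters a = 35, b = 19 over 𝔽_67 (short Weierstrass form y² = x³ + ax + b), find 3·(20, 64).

(42, 66)

Write G = (20, 64).
Repeated addition: build up to 3G.
2G: tangent at (20, 64): λ = (3·20² + 35)/(2·64) ≡ 29/61. 61⁻¹ ≡ 11 (mod 67), so λ ≡ 29·11 ≡ 51.
  x = λ² - 20 - 20 = 2601 - 40 ≡ 15; y = λ·(20 - 15) - 64 ≡ 57. → (15, 57)
3G: (15, 57) + (20, 64). λ = (64 - 57)/(20 - 15) ≡ 7/5 mod 67. 5⁻¹ ≡ 27 (mod 67) since 5·27 = 135 ≡ 1, so λ ≡ 55.
  x = λ² - 15 - 20 = 3025 - 35 ≡ 42; y = λ·(15 - 42) - 57 ≡ 66. → (42, 66)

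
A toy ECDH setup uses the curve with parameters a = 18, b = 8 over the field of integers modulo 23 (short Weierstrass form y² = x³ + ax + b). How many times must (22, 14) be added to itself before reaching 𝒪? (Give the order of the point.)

10

2P: tangent at (22, 14): λ = (3·22² + 18)/(2·14) ≡ 21/5. 5⁻¹ ≡ 14 (mod 23), so λ ≡ 21·14 ≡ 18.
  x = λ² - 22 - 22 = 324 - 44 ≡ 4; y = λ·(22 - 4) - 14 ≡ 11. → (4, 11)
3P: (4, 11) + (22, 14). λ = (14 - 11)/(22 - 4) ≡ 3/18 mod 23. 18⁻¹ ≡ 9 (mod 23) since 18·9 = 162 ≡ 1, so λ ≡ 4.
  x = λ² - 4 - 22 = 16 - 26 ≡ 13; y = λ·(4 - 13) - 11 ≡ 22. → (13, 22)
4P: (13, 22) + (22, 14). λ = (14 - 22)/(22 - 13) ≡ 15/9 mod 23. 9⁻¹ ≡ 18 (mod 23) since 9·18 = 162 ≡ 1, so λ ≡ 17.
  x = λ² - 13 - 22 = 289 - 35 ≡ 1; y = λ·(13 - 1) - 22 ≡ 21. → (1, 21)
5P: (1, 21) + (22, 14). λ = (14 - 21)/(22 - 1) ≡ 16/21 mod 23. 21⁻¹ ≡ 11 (mod 23) since 21·11 = 231 ≡ 1, so λ ≡ 15.
  x = λ² - 1 - 22 = 225 - 23 ≡ 18; y = λ·(1 - 18) - 21 ≡ 0. → (18, 0)
6P: (18, 0) + (22, 14). λ = (14 - 0)/(22 - 18) ≡ 14/4 mod 23. 4⁻¹ ≡ 6 (mod 23), so λ ≡ 15.
  x = λ² - 18 - 22 = 225 - 40 ≡ 1; y = λ·(18 - 1) - 0 ≡ 2. → (1, 2)
7P: (1, 2) + (22, 14). λ = (14 - 2)/(22 - 1) ≡ 12/21 mod 23. 21⁻¹ ≡ 11 (mod 23) since 21·11 = 231 ≡ 1, so λ ≡ 17.
  x = λ² - 1 - 22 = 289 - 23 ≡ 13; y = λ·(1 - 13) - 2 ≡ 1. → (13, 1)
8P: (13, 1) + (22, 14). λ = (14 - 1)/(22 - 13) ≡ 13/9 mod 23. 9⁻¹ ≡ 18 (mod 23) since 9·18 = 162 ≡ 1, so λ ≡ 4.
  x = λ² - 13 - 22 = 16 - 35 ≡ 4; y = λ·(13 - 4) - 1 ≡ 12. → (4, 12)
9P: (4, 12) + (22, 14). λ = (14 - 12)/(22 - 4) ≡ 2/18 mod 23. 18⁻¹ ≡ 9 (mod 23) since 18·9 = 162 ≡ 1, so λ ≡ 18.
  x = λ² - 4 - 22 = 324 - 26 ≡ 22; y = λ·(4 - 22) - 12 ≡ 9. → (22, 9)
10P: (22, 9) + (22, 14): same x and y₁ ≡ -y₂, so the sum is 𝒪.
10P = 𝒪, so the order is 10.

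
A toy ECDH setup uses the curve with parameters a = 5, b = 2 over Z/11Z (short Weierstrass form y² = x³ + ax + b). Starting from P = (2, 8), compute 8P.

(8, 2)

Repeated addition: build up to 8P.
2P: tangent at (2, 8): λ = (3·2² + 5)/(2·8) ≡ 6/5. 5⁻¹ ≡ 9 (mod 11), so λ ≡ 6·9 ≡ 10.
  x = λ² - 2 - 2 = 100 - 4 ≡ 8; y = λ·(2 - 8) - 8 ≡ 9. → (8, 9)
3P: (8, 9) + (2, 8). λ = (8 - 9)/(2 - 8) ≡ 10/5 mod 11. 5⁻¹ ≡ 9 (mod 11), so λ ≡ 2.
  x = λ² - 8 - 2 = 4 - 10 ≡ 5; y = λ·(8 - 5) - 9 ≡ 8. → (5, 8)
4P: (5, 8) + (2, 8). λ = (8 - 8)/(2 - 5) ≡ 0/8 mod 11. 8⁻¹ ≡ 7 (mod 11), so λ ≡ 0.
  x = λ² - 5 - 2 = 0 - 7 ≡ 4; y = λ·(5 - 4) - 8 ≡ 3. → (4, 3)
5P: (4, 3) + (2, 8). λ = (8 - 3)/(2 - 4) ≡ 5/9 mod 11. 9⁻¹ ≡ 5 (mod 11) since 9·5 = 45 ≡ 1, so λ ≡ 3.
  x = λ² - 4 - 2 = 9 - 6 ≡ 3; y = λ·(4 - 3) - 3 ≡ 0. → (3, 0)
6P: (3, 0) + (2, 8). λ = (8 - 0)/(2 - 3) ≡ 8/10 mod 11. 10⁻¹ ≡ 10 (mod 11), so λ ≡ 3.
  x = λ² - 3 - 2 = 9 - 5 ≡ 4; y = λ·(3 - 4) - 0 ≡ 8. → (4, 8)
7P: (4, 8) + (2, 8). λ = (8 - 8)/(2 - 4) ≡ 0/9 mod 11. 9⁻¹ ≡ 5 (mod 11), so λ ≡ 0.
  x = λ² - 4 - 2 = 0 - 6 ≡ 5; y = λ·(4 - 5) - 8 ≡ 3. → (5, 3)
8P: (5, 3) + (2, 8). λ = (8 - 3)/(2 - 5) ≡ 5/8 mod 11. 8⁻¹ ≡ 7 (mod 11), so λ ≡ 2.
  x = λ² - 5 - 2 = 4 - 7 ≡ 8; y = λ·(5 - 8) - 3 ≡ 2. → (8, 2)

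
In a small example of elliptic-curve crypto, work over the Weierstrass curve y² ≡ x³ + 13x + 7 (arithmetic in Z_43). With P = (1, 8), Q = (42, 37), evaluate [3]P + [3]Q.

First 3P:
Repeated addition: build up to 3P.
2P: tangent at (1, 8): λ = (3·1² + 13)/(2·8) ≡ 16/16. 16⁻¹ ≡ 35 (mod 43) since 16·35 = 560 ≡ 1, so λ ≡ 16·35 ≡ 1.
  x = λ² - 1 - 1 = 1 - 2 ≡ 42; y = λ·(1 - 42) - 8 ≡ 37. → (42, 37)
3P: (42, 37) + (1, 8). λ = (8 - 37)/(1 - 42) ≡ 14/2 mod 43. 2⁻¹ ≡ 22 (mod 43) since 2·22 = 44 ≡ 1, so λ ≡ 7.
  x = λ² - 42 - 1 = 49 - 43 ≡ 6; y = λ·(42 - 6) - 37 ≡ 0. → (6, 0)
3P = (6, 0).
Next 3Q:
Repeated addition: build up to 3Q.
2Q: tangent at (42, 37): λ = (3·42² + 13)/(2·37) ≡ 16/31. 31⁻¹ ≡ 25 (mod 43) since 31·25 = 775 ≡ 1, so λ ≡ 16·25 ≡ 13.
  x = λ² - 42 - 42 = 169 - 84 ≡ 42; y = λ·(42 - 42) - 37 ≡ 6. → (42, 6)
3Q: (42, 6) + (42, 37): same x and y₁ ≡ -y₂, so the sum is the point at infinity.
3Q = the point at infinity.
Finally 3P + 3Q:
(6, 0) + the point at infinity = (6, 0) (identity).

(6, 0)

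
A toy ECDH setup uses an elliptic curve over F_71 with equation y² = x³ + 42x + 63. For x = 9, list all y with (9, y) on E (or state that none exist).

x³ + 42x + 63 = 1170 ≡ 34 (mod 71).
34 is a non-residue mod 71; no y exists.

none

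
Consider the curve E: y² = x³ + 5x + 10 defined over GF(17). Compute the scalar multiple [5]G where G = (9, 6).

(14, 6)

Double-and-add on 5 = (101)₂. Start with G = (9, 6) for the leading 1-bit.
double: tangent at (9, 6): λ = (3·9² + 5)/(2·6) ≡ 10/12. 12⁻¹ ≡ 10 (mod 17) since 12·10 = 120 ≡ 1, so λ ≡ 10·10 ≡ 15.
  x = λ² - 9 - 9 = 225 - 18 ≡ 3; y = λ·(9 - 3) - 6 ≡ 16. → (3, 16)
double: tangent at (3, 16): λ = (3·3² + 5)/(2·16) ≡ 15/15. 15⁻¹ ≡ 8 (mod 17) since 15·8 = 120 ≡ 1, so λ ≡ 15·8 ≡ 1.
  x = λ² - 3 - 3 = 1 - 6 ≡ 12; y = λ·(3 - 12) - 16 ≡ 9. → (12, 9)
add G: (12, 9) + (9, 6). λ = (6 - 9)/(9 - 12) ≡ 14/14 mod 17. 14⁻¹ ≡ 11 (mod 17) since 14·11 = 154 ≡ 1, so λ ≡ 1.
  x = λ² - 12 - 9 = 1 - 21 ≡ 14; y = λ·(12 - 14) - 9 ≡ 6. → (14, 6)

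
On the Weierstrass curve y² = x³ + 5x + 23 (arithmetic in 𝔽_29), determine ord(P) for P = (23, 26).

2P: tangent at (23, 26): λ = (3·23² + 5)/(2·26) ≡ 26/23. 23⁻¹ ≡ 24 (mod 29), so λ ≡ 26·24 ≡ 15.
  x = λ² - 23 - 23 = 225 - 46 ≡ 5; y = λ·(23 - 5) - 26 ≡ 12. → (5, 12)
3P: (5, 12) + (23, 26). λ = (26 - 12)/(23 - 5) ≡ 14/18 mod 29. 18⁻¹ ≡ 21 (mod 29) since 18·21 = 378 ≡ 1, so λ ≡ 4.
  x = λ² - 5 - 23 = 16 - 28 ≡ 17; y = λ·(5 - 17) - 12 ≡ 27. → (17, 27)
4P: (17, 27) + (23, 26). λ = (26 - 27)/(23 - 17) ≡ 28/6 mod 29. 6⁻¹ ≡ 5 (mod 29), so λ ≡ 24.
  x = λ² - 17 - 23 = 576 - 40 ≡ 14; y = λ·(17 - 14) - 27 ≡ 16. → (14, 16)
5P: (14, 16) + (23, 26). λ = (26 - 16)/(23 - 14) ≡ 10/9 mod 29. 9⁻¹ ≡ 13 (mod 29) since 9·13 = 117 ≡ 1, so λ ≡ 14.
  x = λ² - 14 - 23 = 196 - 37 ≡ 14; y = λ·(14 - 14) - 16 ≡ 13. → (14, 13)
6P: (14, 13) + (23, 26). λ = (26 - 13)/(23 - 14) ≡ 13/9 mod 29. 9⁻¹ ≡ 13 (mod 29), so λ ≡ 24.
  x = λ² - 14 - 23 = 576 - 37 ≡ 17; y = λ·(14 - 17) - 13 ≡ 2. → (17, 2)
7P: (17, 2) + (23, 26). λ = (26 - 2)/(23 - 17) ≡ 24/6 mod 29. 6⁻¹ ≡ 5 (mod 29), so λ ≡ 4.
  x = λ² - 17 - 23 = 16 - 40 ≡ 5; y = λ·(17 - 5) - 2 ≡ 17. → (5, 17)
8P: (5, 17) + (23, 26). λ = (26 - 17)/(23 - 5) ≡ 9/18 mod 29. 18⁻¹ ≡ 21 (mod 29), so λ ≡ 15.
  x = λ² - 5 - 23 = 225 - 28 ≡ 23; y = λ·(5 - 23) - 17 ≡ 3. → (23, 3)
9P: (23, 3) + (23, 26): same x and y₁ ≡ -y₂, so the sum is ∞.
9P = ∞, so the order is 9.

9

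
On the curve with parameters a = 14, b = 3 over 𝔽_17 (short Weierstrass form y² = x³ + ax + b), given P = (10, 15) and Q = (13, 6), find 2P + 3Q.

O

First 2P:
Repeated addition: build up to 2P.
2P: tangent at (10, 15): λ = (3·10² + 14)/(2·15) ≡ 8/13. 13⁻¹ ≡ 4 (mod 17), so λ ≡ 8·4 ≡ 15.
  x = λ² - 10 - 10 = 225 - 20 ≡ 1; y = λ·(10 - 1) - 15 ≡ 1. → (1, 1)
2P = (1, 1).
Next 3Q:
Repeated addition: build up to 3Q.
2Q: tangent at (13, 6): λ = (3·13² + 14)/(2·6) ≡ 11/12. 12⁻¹ ≡ 10 (mod 17), so λ ≡ 11·10 ≡ 8.
  x = λ² - 13 - 13 = 64 - 26 ≡ 4; y = λ·(13 - 4) - 6 ≡ 15. → (4, 15)
3Q: (4, 15) + (13, 6). λ = (6 - 15)/(13 - 4) ≡ 8/9 mod 17. 9⁻¹ ≡ 2 (mod 17), so λ ≡ 16.
  x = λ² - 4 - 13 = 256 - 17 ≡ 1; y = λ·(4 - 1) - 15 ≡ 16. → (1, 16)
3Q = (1, 16).
Finally 2P + 3Q:
(1, 1) + (1, 16): same x and y₁ ≡ -y₂, so the sum is the point at infinity.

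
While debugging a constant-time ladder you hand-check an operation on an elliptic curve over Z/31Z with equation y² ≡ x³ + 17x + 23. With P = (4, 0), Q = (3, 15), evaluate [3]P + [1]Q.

(1, 17)

First 3P:
Repeated addition: build up to 3P.
2P: (4, 0) + (4, 0): same x and y₁ ≡ -y₂, so the sum is ∞.
3P: ∞ + (4, 0) = (4, 0) (identity).
3P = (4, 0).
Finally 3P + Q:
(4, 0) + (3, 15). λ = (15 - 0)/(3 - 4) ≡ 15/30 mod 31. 30⁻¹ ≡ 30 (mod 31) since 30·30 = 900 ≡ 1, so λ ≡ 16.
  x = λ² - 4 - 3 = 256 - 7 ≡ 1; y = λ·(4 - 1) - 0 ≡ 17. → (1, 17)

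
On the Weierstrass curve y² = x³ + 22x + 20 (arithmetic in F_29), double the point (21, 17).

tangent at (21, 17): λ = (3·21² + 22)/(2·17) ≡ 11/5. 5⁻¹ ≡ 6 (mod 29), so λ ≡ 11·6 ≡ 8.
  x = λ² - 21 - 21 = 64 - 42 ≡ 22; y = λ·(21 - 22) - 17 ≡ 4. → (22, 4)

(22, 4)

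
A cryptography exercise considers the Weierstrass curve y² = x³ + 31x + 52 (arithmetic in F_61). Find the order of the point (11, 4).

4

2P: tangent at (11, 4): λ = (3·11² + 31)/(2·4) ≡ 28/8. 8⁻¹ ≡ 23 (mod 61) since 8·23 = 184 ≡ 1, so λ ≡ 28·23 ≡ 34.
  x = λ² - 11 - 11 = 1156 - 22 ≡ 36; y = λ·(11 - 36) - 4 ≡ 0. → (36, 0)
3P: (36, 0) + (11, 4). λ = (4 - 0)/(11 - 36) ≡ 4/36 mod 61. 36⁻¹ ≡ 39 (mod 61) since 36·39 = 1404 ≡ 1, so λ ≡ 34.
  x = λ² - 36 - 11 = 1156 - 47 ≡ 11; y = λ·(36 - 11) - 0 ≡ 57. → (11, 57)
4P: (11, 57) + (11, 4): same x and y₁ ≡ -y₂, so the sum is O.
4P = O, so the order is 4.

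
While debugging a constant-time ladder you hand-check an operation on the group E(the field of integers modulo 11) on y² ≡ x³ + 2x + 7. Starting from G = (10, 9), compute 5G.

(7, 10)

Double-and-add on 5 = (101)₂. Start with G = (10, 9) for the leading 1-bit.
double: tangent at (10, 9): λ = (3·10² + 2)/(2·9) ≡ 5/7. 7⁻¹ ≡ 8 (mod 11), so λ ≡ 5·8 ≡ 7.
  x = λ² - 10 - 10 = 49 - 20 ≡ 7; y = λ·(10 - 7) - 9 ≡ 1. → (7, 1)
double: tangent at (7, 1): λ = (3·7² + 2)/(2·1) ≡ 6/2. 2⁻¹ ≡ 6 (mod 11), so λ ≡ 6·6 ≡ 3.
  x = λ² - 7 - 7 = 9 - 14 ≡ 6; y = λ·(7 - 6) - 1 ≡ 2. → (6, 2)
add G: (6, 2) + (10, 9). λ = (9 - 2)/(10 - 6) ≡ 7/4 mod 11. 4⁻¹ ≡ 3 (mod 11) since 4·3 = 12 ≡ 1, so λ ≡ 10.
  x = λ² - 6 - 10 = 100 - 16 ≡ 7; y = λ·(6 - 7) - 2 ≡ 10. → (7, 10)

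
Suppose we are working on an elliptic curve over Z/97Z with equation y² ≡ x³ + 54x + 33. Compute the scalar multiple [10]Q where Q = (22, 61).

Double-and-add on 10 = (1010)₂. Start with Q = (22, 61) for the leading 1-bit.
double: tangent at (22, 61): λ = (3·22² + 54)/(2·61) ≡ 51/25. 25⁻¹ ≡ 66 (mod 97), so λ ≡ 51·66 ≡ 68.
  x = λ² - 22 - 22 = 4624 - 44 ≡ 21; y = λ·(22 - 21) - 61 ≡ 7. → (21, 7)
double: tangent at (21, 7): λ = (3·21² + 54)/(2·7) ≡ 19/14. 14⁻¹ ≡ 7 (mod 97) since 14·7 = 98 ≡ 1, so λ ≡ 19·7 ≡ 36.
  x = λ² - 21 - 21 = 1296 - 42 ≡ 90; y = λ·(21 - 90) - 7 ≡ 31. → (90, 31)
add Q: (90, 31) + (22, 61). λ = (61 - 31)/(22 - 90) ≡ 30/29 mod 97. 29⁻¹ ≡ 87 (mod 97), so λ ≡ 88.
  x = λ² - 90 - 22 = 7744 - 112 ≡ 66; y = λ·(90 - 66) - 31 ≡ 44. → (66, 44)
double: tangent at (66, 44): λ = (3·66² + 54)/(2·44) ≡ 27/88. 88⁻¹ ≡ 43 (mod 97) since 88·43 = 3784 ≡ 1, so λ ≡ 27·43 ≡ 94.
  x = λ² - 66 - 66 = 8836 - 132 ≡ 71; y = λ·(66 - 71) - 44 ≡ 68. → (71, 68)

(71, 68)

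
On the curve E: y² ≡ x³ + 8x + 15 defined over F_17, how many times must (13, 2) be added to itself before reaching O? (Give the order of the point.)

8

2P: tangent at (13, 2): λ = (3·13² + 8)/(2·2) ≡ 5/4. 4⁻¹ ≡ 13 (mod 17), so λ ≡ 5·13 ≡ 14.
  x = λ² - 13 - 13 = 196 - 26 ≡ 0; y = λ·(13 - 0) - 2 ≡ 10. → (0, 10)
3P: (0, 10) + (13, 2). λ = (2 - 10)/(13 - 0) ≡ 9/13 mod 17. 13⁻¹ ≡ 4 (mod 17), so λ ≡ 2.
  x = λ² - 0 - 13 = 4 - 13 ≡ 8; y = λ·(0 - 8) - 10 ≡ 8. → (8, 8)
4P: (8, 8) + (13, 2). λ = (2 - 8)/(13 - 8) ≡ 11/5 mod 17. 5⁻¹ ≡ 7 (mod 17), so λ ≡ 9.
  x = λ² - 8 - 13 = 81 - 21 ≡ 9; y = λ·(8 - 9) - 8 ≡ 0. → (9, 0)
5P: (9, 0) + (13, 2). λ = (2 - 0)/(13 - 9) ≡ 2/4 mod 17. 4⁻¹ ≡ 13 (mod 17), so λ ≡ 9.
  x = λ² - 9 - 13 = 81 - 22 ≡ 8; y = λ·(9 - 8) - 0 ≡ 9. → (8, 9)
6P: (8, 9) + (13, 2). λ = (2 - 9)/(13 - 8) ≡ 10/5 mod 17. 5⁻¹ ≡ 7 (mod 17) since 5·7 = 35 ≡ 1, so λ ≡ 2.
  x = λ² - 8 - 13 = 4 - 21 ≡ 0; y = λ·(8 - 0) - 9 ≡ 7. → (0, 7)
7P: (0, 7) + (13, 2). λ = (2 - 7)/(13 - 0) ≡ 12/13 mod 17. 13⁻¹ ≡ 4 (mod 17) since 13·4 = 52 ≡ 1, so λ ≡ 14.
  x = λ² - 0 - 13 = 196 - 13 ≡ 13; y = λ·(0 - 13) - 7 ≡ 15. → (13, 15)
8P: (13, 15) + (13, 2): same x and y₁ ≡ -y₂, so the sum is O.
8P = O, so the order is 8.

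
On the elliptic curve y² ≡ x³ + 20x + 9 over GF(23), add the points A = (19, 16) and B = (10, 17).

(19, 7)

(19, 16) + (10, 17). λ = (17 - 16)/(10 - 19) ≡ 1/14 mod 23. 14⁻¹ ≡ 5 (mod 23), so λ ≡ 5.
  x = λ² - 19 - 10 = 25 - 29 ≡ 19; y = λ·(19 - 19) - 16 ≡ 7. → (19, 7)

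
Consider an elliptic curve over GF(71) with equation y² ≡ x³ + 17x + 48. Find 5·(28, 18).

(53, 67)

Write Q = (28, 18).
Repeated addition: build up to 5Q.
2Q: tangent at (28, 18): λ = (3·28² + 17)/(2·18) ≡ 26/36. 36⁻¹ ≡ 2 (mod 71) since 36·2 = 72 ≡ 1, so λ ≡ 26·2 ≡ 52.
  x = λ² - 28 - 28 = 2704 - 56 ≡ 21; y = λ·(28 - 21) - 18 ≡ 62. → (21, 62)
3Q: (21, 62) + (28, 18). λ = (18 - 62)/(28 - 21) ≡ 27/7 mod 71. 7⁻¹ ≡ 61 (mod 71), so λ ≡ 14.
  x = λ² - 21 - 28 = 196 - 49 ≡ 5; y = λ·(21 - 5) - 62 ≡ 20. → (5, 20)
4Q: (5, 20) + (28, 18). λ = (18 - 20)/(28 - 5) ≡ 69/23 mod 71. 23⁻¹ ≡ 34 (mod 71), so λ ≡ 3.
  x = λ² - 5 - 28 = 9 - 33 ≡ 47; y = λ·(5 - 47) - 20 ≡ 67. → (47, 67)
5Q: (47, 67) + (28, 18). λ = (18 - 67)/(28 - 47) ≡ 22/52 mod 71. 52⁻¹ ≡ 56 (mod 71), so λ ≡ 25.
  x = λ² - 47 - 28 = 625 - 75 ≡ 53; y = λ·(47 - 53) - 67 ≡ 67. → (53, 67)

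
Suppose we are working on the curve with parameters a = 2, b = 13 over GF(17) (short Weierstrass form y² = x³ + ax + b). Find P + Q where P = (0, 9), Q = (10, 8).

(0, 9) + (10, 8). λ = (8 - 9)/(10 - 0) ≡ 16/10 mod 17. 10⁻¹ ≡ 12 (mod 17) since 10·12 = 120 ≡ 1, so λ ≡ 5.
  x = λ² - 0 - 10 = 25 - 10 ≡ 15; y = λ·(0 - 15) - 9 ≡ 1. → (15, 1)

(15, 1)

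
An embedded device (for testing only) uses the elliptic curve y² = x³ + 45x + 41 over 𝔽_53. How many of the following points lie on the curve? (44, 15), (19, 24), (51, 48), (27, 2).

(44, 15): 15² ≡ 13, rhs ≡ 20 → off.
(19, 24): 24² ≡ 46, rhs ≡ 17 → off.
(51, 48): 48² ≡ 25, rhs ≡ 49 → off.
(27, 2): 2² ≡ 4, rhs ≡ 4 → on.

1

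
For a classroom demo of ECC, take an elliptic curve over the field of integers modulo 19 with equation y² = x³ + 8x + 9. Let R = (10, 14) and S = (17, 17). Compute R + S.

(10, 14) + (17, 17). λ = (17 - 14)/(17 - 10) ≡ 3/7 mod 19. 7⁻¹ ≡ 11 (mod 19), so λ ≡ 14.
  x = λ² - 10 - 17 = 196 - 27 ≡ 17; y = λ·(10 - 17) - 14 ≡ 2. → (17, 2)

(17, 2)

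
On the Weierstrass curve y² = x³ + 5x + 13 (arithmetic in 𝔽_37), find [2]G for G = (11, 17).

(36, 28)

tangent at (11, 17): λ = (3·11² + 5)/(2·17) ≡ 35/34. 34⁻¹ ≡ 12 (mod 37) since 34·12 = 408 ≡ 1, so λ ≡ 35·12 ≡ 13.
  x = λ² - 11 - 11 = 169 - 22 ≡ 36; y = λ·(11 - 36) - 17 ≡ 28. → (36, 28)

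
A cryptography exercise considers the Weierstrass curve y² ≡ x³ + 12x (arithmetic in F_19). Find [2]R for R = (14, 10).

tangent at (14, 10): λ = (3·14² + 12)/(2·10) ≡ 11/1. 1⁻¹ ≡ 1 (mod 19), so λ ≡ 11·1 ≡ 11.
  x = λ² - 14 - 14 = 121 - 28 ≡ 17; y = λ·(14 - 17) - 10 ≡ 14. → (17, 14)

(17, 14)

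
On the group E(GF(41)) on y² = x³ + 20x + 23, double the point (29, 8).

tangent at (29, 8): λ = (3·29² + 20)/(2·8) ≡ 1/16. 16⁻¹ ≡ 18 (mod 41), so λ ≡ 1·18 ≡ 18.
  x = λ² - 29 - 29 = 324 - 58 ≡ 20; y = λ·(29 - 20) - 8 ≡ 31. → (20, 31)

(20, 31)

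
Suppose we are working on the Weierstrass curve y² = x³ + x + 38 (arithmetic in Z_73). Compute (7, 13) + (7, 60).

The two points share x = 7 and their y-coordinates satisfy 13 + 60 ≡ 0 (mod 73), so they are inverses. Their sum is O.

O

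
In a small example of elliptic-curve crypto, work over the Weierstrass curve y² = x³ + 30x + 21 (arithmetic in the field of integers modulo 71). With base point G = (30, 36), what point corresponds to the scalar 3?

Repeated addition: build up to 3G.
2G: tangent at (30, 36): λ = (3·30² + 30)/(2·36) ≡ 32/1. 1⁻¹ ≡ 1 (mod 71) since 1·1 = 1 ≡ 1, so λ ≡ 32·1 ≡ 32.
  x = λ² - 30 - 30 = 1024 - 60 ≡ 41; y = λ·(30 - 41) - 36 ≡ 38. → (41, 38)
3G: (41, 38) + (30, 36). λ = (36 - 38)/(30 - 41) ≡ 69/60 mod 71. 60⁻¹ ≡ 58 (mod 71) since 60·58 = 3480 ≡ 1, so λ ≡ 26.
  x = λ² - 41 - 30 = 676 - 71 ≡ 37; y = λ·(41 - 37) - 38 ≡ 66. → (37, 66)

(37, 66)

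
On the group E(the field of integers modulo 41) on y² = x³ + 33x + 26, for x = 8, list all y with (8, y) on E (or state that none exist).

x³ + 33x + 26 = 802 ≡ 23 (mod 41).
Square roots of 23 mod 41: 8 and 33 (since 8² = 64 ≡ 23).

8, 33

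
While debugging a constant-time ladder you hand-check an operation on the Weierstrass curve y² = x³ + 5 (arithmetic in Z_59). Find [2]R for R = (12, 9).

(21, 11)

tangent at (12, 9): λ = (3·12² + 0)/(2·9) ≡ 19/18. 18⁻¹ ≡ 23 (mod 59), so λ ≡ 19·23 ≡ 24.
  x = λ² - 12 - 12 = 576 - 24 ≡ 21; y = λ·(12 - 21) - 9 ≡ 11. → (21, 11)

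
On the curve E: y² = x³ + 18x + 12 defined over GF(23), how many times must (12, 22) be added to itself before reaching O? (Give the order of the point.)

2P: tangent at (12, 22): λ = (3·12² + 18)/(2·22) ≡ 13/21. 21⁻¹ ≡ 11 (mod 23), so λ ≡ 13·11 ≡ 5.
  x = λ² - 12 - 12 = 25 - 24 ≡ 1; y = λ·(12 - 1) - 22 ≡ 10. → (1, 10)
3P: (1, 10) + (12, 22). λ = (22 - 10)/(12 - 1) ≡ 12/11 mod 23. 11⁻¹ ≡ 21 (mod 23), so λ ≡ 22.
  x = λ² - 1 - 12 = 484 - 13 ≡ 11; y = λ·(1 - 11) - 10 ≡ 0. → (11, 0)
4P: (11, 0) + (12, 22). λ = (22 - 0)/(12 - 11) ≡ 22/1 mod 23. 1⁻¹ ≡ 1 (mod 23), so λ ≡ 22.
  x = λ² - 11 - 12 = 484 - 23 ≡ 1; y = λ·(11 - 1) - 0 ≡ 13. → (1, 13)
5P: (1, 13) + (12, 22). λ = (22 - 13)/(12 - 1) ≡ 9/11 mod 23. 11⁻¹ ≡ 21 (mod 23), so λ ≡ 5.
  x = λ² - 1 - 12 = 25 - 13 ≡ 12; y = λ·(1 - 12) - 13 ≡ 1. → (12, 1)
6P: (12, 1) + (12, 22): same x and y₁ ≡ -y₂, so the sum is O.
6P = O, so the order is 6.

6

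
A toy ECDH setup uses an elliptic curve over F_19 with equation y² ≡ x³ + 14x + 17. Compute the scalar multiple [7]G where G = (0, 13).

(11, 18)

Double-and-add on 7 = (111)₂. Start with G = (0, 13) for the leading 1-bit.
double: tangent at (0, 13): λ = (3·0² + 14)/(2·13) ≡ 14/7. 7⁻¹ ≡ 11 (mod 19), so λ ≡ 14·11 ≡ 2.
  x = λ² - 0 - 0 = 4 - 0 ≡ 4; y = λ·(0 - 4) - 13 ≡ 17. → (4, 17)
add G: (4, 17) + (0, 13). λ = (13 - 17)/(0 - 4) ≡ 15/15 mod 19. 15⁻¹ ≡ 14 (mod 19) since 15·14 = 210 ≡ 1, so λ ≡ 1.
  x = λ² - 4 - 0 = 1 - 4 ≡ 16; y = λ·(4 - 16) - 17 ≡ 9. → (16, 9)
double: tangent at (16, 9): λ = (3·16² + 14)/(2·9) ≡ 3/18. 18⁻¹ ≡ 18 (mod 19) since 18·18 = 324 ≡ 1, so λ ≡ 3·18 ≡ 16.
  x = λ² - 16 - 16 = 256 - 32 ≡ 15; y = λ·(16 - 15) - 9 ≡ 7. → (15, 7)
add G: (15, 7) + (0, 13). λ = (13 - 7)/(0 - 15) ≡ 6/4 mod 19. 4⁻¹ ≡ 5 (mod 19) since 4·5 = 20 ≡ 1, so λ ≡ 11.
  x = λ² - 15 - 0 = 121 - 15 ≡ 11; y = λ·(15 - 11) - 7 ≡ 18. → (11, 18)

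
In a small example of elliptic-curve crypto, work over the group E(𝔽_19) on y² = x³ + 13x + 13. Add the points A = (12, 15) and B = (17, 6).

(13, 2)

(12, 15) + (17, 6). λ = (6 - 15)/(17 - 12) ≡ 10/5 mod 19. 5⁻¹ ≡ 4 (mod 19), so λ ≡ 2.
  x = λ² - 12 - 17 = 4 - 29 ≡ 13; y = λ·(12 - 13) - 15 ≡ 2. → (13, 2)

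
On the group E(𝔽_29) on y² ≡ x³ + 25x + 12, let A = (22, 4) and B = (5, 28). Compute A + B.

(6, 28)

(22, 4) + (5, 28). λ = (28 - 4)/(5 - 22) ≡ 24/12 mod 29. 12⁻¹ ≡ 17 (mod 29) since 12·17 = 204 ≡ 1, so λ ≡ 2.
  x = λ² - 22 - 5 = 4 - 27 ≡ 6; y = λ·(22 - 6) - 4 ≡ 28. → (6, 28)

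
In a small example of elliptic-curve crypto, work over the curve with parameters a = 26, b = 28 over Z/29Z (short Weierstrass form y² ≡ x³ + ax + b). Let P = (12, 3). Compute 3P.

Repeated addition: build up to 3P.
2P: tangent at (12, 3): λ = (3·12² + 26)/(2·3) ≡ 23/6. 6⁻¹ ≡ 5 (mod 29) since 6·5 = 30 ≡ 1, so λ ≡ 23·5 ≡ 28.
  x = λ² - 12 - 12 = 784 - 24 ≡ 6; y = λ·(12 - 6) - 3 ≡ 20. → (6, 20)
3P: (6, 20) + (12, 3). λ = (3 - 20)/(12 - 6) ≡ 12/6 mod 29. 6⁻¹ ≡ 5 (mod 29) since 6·5 = 30 ≡ 1, so λ ≡ 2.
  x = λ² - 6 - 12 = 4 - 18 ≡ 15; y = λ·(6 - 15) - 20 ≡ 20. → (15, 20)

(15, 20)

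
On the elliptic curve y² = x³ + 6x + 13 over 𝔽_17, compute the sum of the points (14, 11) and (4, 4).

(14, 11) + (4, 4). λ = (4 - 11)/(4 - 14) ≡ 10/7 mod 17. 7⁻¹ ≡ 5 (mod 17), so λ ≡ 16.
  x = λ² - 14 - 4 = 256 - 18 ≡ 0; y = λ·(14 - 0) - 11 ≡ 9. → (0, 9)

(0, 9)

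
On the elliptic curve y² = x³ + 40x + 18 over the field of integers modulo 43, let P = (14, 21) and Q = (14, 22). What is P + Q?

The two points share x = 14 and their y-coordinates satisfy 21 + 22 ≡ 0 (mod 43), so they are inverses. Their sum is O.

O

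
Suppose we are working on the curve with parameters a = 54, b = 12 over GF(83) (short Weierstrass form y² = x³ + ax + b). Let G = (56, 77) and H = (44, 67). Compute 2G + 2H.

(9, 56)

First 2G:
Repeated addition: build up to 2G.
2G: tangent at (56, 77): λ = (3·56² + 54)/(2·77) ≡ 0/71. 71⁻¹ ≡ 76 (mod 83), so λ ≡ 0·76 ≡ 0.
  x = λ² - 56 - 56 = 0 - 112 ≡ 54; y = λ·(56 - 54) - 77 ≡ 6. → (54, 6)
2G = (54, 6).
Next 2H:
Repeated addition: build up to 2H.
2H: tangent at (44, 67): λ = (3·44² + 54)/(2·67) ≡ 52/51. 51⁻¹ ≡ 70 (mod 83) since 51·70 = 3570 ≡ 1, so λ ≡ 52·70 ≡ 71.
  x = λ² - 44 - 44 = 5041 - 88 ≡ 56; y = λ·(44 - 56) - 67 ≡ 77. → (56, 77)
2H = (56, 77).
Finally 2G + 2H:
(54, 6) + (56, 77). λ = (77 - 6)/(56 - 54) ≡ 71/2 mod 83. 2⁻¹ ≡ 42 (mod 83), so λ ≡ 77.
  x = λ² - 54 - 56 = 5929 - 110 ≡ 9; y = λ·(54 - 9) - 6 ≡ 56. → (9, 56)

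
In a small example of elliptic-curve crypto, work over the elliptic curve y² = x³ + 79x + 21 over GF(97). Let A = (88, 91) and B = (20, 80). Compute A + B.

(61, 66)

(88, 91) + (20, 80). λ = (80 - 91)/(20 - 88) ≡ 86/29 mod 97. 29⁻¹ ≡ 87 (mod 97), so λ ≡ 13.
  x = λ² - 88 - 20 = 169 - 108 ≡ 61; y = λ·(88 - 61) - 91 ≡ 66. → (61, 66)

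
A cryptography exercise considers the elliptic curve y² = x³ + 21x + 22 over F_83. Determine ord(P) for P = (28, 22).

9

2P: tangent at (28, 22): λ = (3·28² + 21)/(2·22) ≡ 49/44. 44⁻¹ ≡ 17 (mod 83) since 44·17 = 748 ≡ 1, so λ ≡ 49·17 ≡ 3.
  x = λ² - 28 - 28 = 9 - 56 ≡ 36; y = λ·(28 - 36) - 22 ≡ 37. → (36, 37)
3P: (36, 37) + (28, 22). λ = (22 - 37)/(28 - 36) ≡ 68/75 mod 83. 75⁻¹ ≡ 31 (mod 83), so λ ≡ 33.
  x = λ² - 36 - 28 = 1089 - 64 ≡ 29; y = λ·(36 - 29) - 37 ≡ 28. → (29, 28)
4P: (29, 28) + (28, 22). λ = (22 - 28)/(28 - 29) ≡ 77/82 mod 83. 82⁻¹ ≡ 82 (mod 83), so λ ≡ 6.
  x = λ² - 29 - 28 = 36 - 57 ≡ 62; y = λ·(29 - 62) - 28 ≡ 23. → (62, 23)
5P: (62, 23) + (28, 22). λ = (22 - 23)/(28 - 62) ≡ 82/49 mod 83. 49⁻¹ ≡ 61 (mod 83) since 49·61 = 2989 ≡ 1, so λ ≡ 22.
  x = λ² - 62 - 28 = 484 - 90 ≡ 62; y = λ·(62 - 62) - 23 ≡ 60. → (62, 60)
6P: (62, 60) + (28, 22). λ = (22 - 60)/(28 - 62) ≡ 45/49 mod 83. 49⁻¹ ≡ 61 (mod 83) since 49·61 = 2989 ≡ 1, so λ ≡ 6.
  x = λ² - 62 - 28 = 36 - 90 ≡ 29; y = λ·(62 - 29) - 60 ≡ 55. → (29, 55)
7P: (29, 55) + (28, 22). λ = (22 - 55)/(28 - 29) ≡ 50/82 mod 83. 82⁻¹ ≡ 82 (mod 83), so λ ≡ 33.
  x = λ² - 29 - 28 = 1089 - 57 ≡ 36; y = λ·(29 - 36) - 55 ≡ 46. → (36, 46)
8P: (36, 46) + (28, 22). λ = (22 - 46)/(28 - 36) ≡ 59/75 mod 83. 75⁻¹ ≡ 31 (mod 83), so λ ≡ 3.
  x = λ² - 36 - 28 = 9 - 64 ≡ 28; y = λ·(36 - 28) - 46 ≡ 61. → (28, 61)
9P: (28, 61) + (28, 22): same x and y₁ ≡ -y₂, so the sum is the point at infinity.
9P = the point at infinity, so the order is 9.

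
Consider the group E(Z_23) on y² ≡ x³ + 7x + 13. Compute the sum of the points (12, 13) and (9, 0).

(12, 13) + (9, 0). λ = (0 - 13)/(9 - 12) ≡ 10/20 mod 23. 20⁻¹ ≡ 15 (mod 23) since 20·15 = 300 ≡ 1, so λ ≡ 12.
  x = λ² - 12 - 9 = 144 - 21 ≡ 8; y = λ·(12 - 8) - 13 ≡ 12. → (8, 12)

(8, 12)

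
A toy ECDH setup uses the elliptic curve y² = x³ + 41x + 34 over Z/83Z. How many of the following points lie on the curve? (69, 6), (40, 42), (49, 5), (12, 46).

2

(69, 6): 6² ≡ 36, rhs ≡ 36 → on.
(40, 42): 42² ≡ 21, rhs ≡ 21 → on.
(49, 5): 5² ≡ 25, rhs ≡ 6 → off.
(12, 46): 46² ≡ 41, rhs ≡ 13 → off.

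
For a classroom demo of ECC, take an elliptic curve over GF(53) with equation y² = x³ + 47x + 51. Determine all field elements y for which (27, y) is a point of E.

11, 42

x³ + 47x + 51 = 21003 ≡ 15 (mod 53).
Square roots of 15 mod 53: 11 and 42 (since 11² = 121 ≡ 15).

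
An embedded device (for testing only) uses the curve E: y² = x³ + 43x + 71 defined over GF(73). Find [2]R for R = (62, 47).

tangent at (62, 47): λ = (3·62² + 43)/(2·47) ≡ 41/21. 21⁻¹ ≡ 7 (mod 73) since 21·7 = 147 ≡ 1, so λ ≡ 41·7 ≡ 68.
  x = λ² - 62 - 62 = 4624 - 124 ≡ 47; y = λ·(62 - 47) - 47 ≡ 24. → (47, 24)

(47, 24)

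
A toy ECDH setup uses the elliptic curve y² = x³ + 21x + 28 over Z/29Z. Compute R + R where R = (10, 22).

(25, 5)

tangent at (10, 22): λ = (3·10² + 21)/(2·22) ≡ 2/15. 15⁻¹ ≡ 2 (mod 29) since 15·2 = 30 ≡ 1, so λ ≡ 2·2 ≡ 4.
  x = λ² - 10 - 10 = 16 - 20 ≡ 25; y = λ·(10 - 25) - 22 ≡ 5. → (25, 5)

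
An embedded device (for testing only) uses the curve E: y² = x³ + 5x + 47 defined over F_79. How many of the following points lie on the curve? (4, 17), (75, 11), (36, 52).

2

(4, 17): 17² ≡ 52, rhs ≡ 52 → on.
(75, 11): 11² ≡ 42, rhs ≡ 42 → on.
(36, 52): 52² ≡ 18, rhs ≡ 36 → off.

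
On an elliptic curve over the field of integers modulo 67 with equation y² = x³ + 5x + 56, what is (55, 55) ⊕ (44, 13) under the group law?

(55, 55) + (44, 13). λ = (13 - 55)/(44 - 55) ≡ 25/56 mod 67. 56⁻¹ ≡ 6 (mod 67), so λ ≡ 16.
  x = λ² - 55 - 44 = 256 - 99 ≡ 23; y = λ·(55 - 23) - 55 ≡ 55. → (23, 55)

(23, 55)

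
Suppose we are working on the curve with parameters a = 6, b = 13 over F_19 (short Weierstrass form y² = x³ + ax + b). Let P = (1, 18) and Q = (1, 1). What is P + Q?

O

The two points share x = 1 and their y-coordinates satisfy 18 + 1 ≡ 0 (mod 19), so they are inverses. Their sum is the point at infinity.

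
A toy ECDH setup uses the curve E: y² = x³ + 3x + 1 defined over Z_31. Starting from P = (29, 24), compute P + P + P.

(0, 1)

Repeated addition: build up to 3P.
2P: tangent at (29, 24): λ = (3·29² + 3)/(2·24) ≡ 15/17. 17⁻¹ ≡ 11 (mod 31), so λ ≡ 15·11 ≡ 10.
  x = λ² - 29 - 29 = 100 - 58 ≡ 11; y = λ·(29 - 11) - 24 ≡ 1. → (11, 1)
3P: (11, 1) + (29, 24). λ = (24 - 1)/(29 - 11) ≡ 23/18 mod 31. 18⁻¹ ≡ 19 (mod 31) since 18·19 = 342 ≡ 1, so λ ≡ 3.
  x = λ² - 11 - 29 = 9 - 40 ≡ 0; y = λ·(11 - 0) - 1 ≡ 1. → (0, 1)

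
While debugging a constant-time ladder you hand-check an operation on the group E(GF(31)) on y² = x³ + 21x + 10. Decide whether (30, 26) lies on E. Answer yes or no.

y² = 26² ≡ 25; x³ + 21x + 10 = 27640 ≡ 19 (mod 31). 25 ≠ 19.

no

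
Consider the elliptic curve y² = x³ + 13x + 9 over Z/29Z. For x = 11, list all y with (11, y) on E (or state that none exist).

2, 27

x³ + 13x + 9 = 1483 ≡ 4 (mod 29).
Square roots of 4 mod 29: 2 and 27 (since 2² = 4 ≡ 4).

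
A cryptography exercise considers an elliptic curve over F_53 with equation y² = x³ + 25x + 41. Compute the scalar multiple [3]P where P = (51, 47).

(15, 9)

Repeated addition: build up to 3P.
2P: tangent at (51, 47): λ = (3·51² + 25)/(2·47) ≡ 37/41. 41⁻¹ ≡ 22 (mod 53) since 41·22 = 902 ≡ 1, so λ ≡ 37·22 ≡ 19.
  x = λ² - 51 - 51 = 361 - 102 ≡ 47; y = λ·(51 - 47) - 47 ≡ 29. → (47, 29)
3P: (47, 29) + (51, 47). λ = (47 - 29)/(51 - 47) ≡ 18/4 mod 53. 4⁻¹ ≡ 40 (mod 53) since 4·40 = 160 ≡ 1, so λ ≡ 31.
  x = λ² - 47 - 51 = 961 - 98 ≡ 15; y = λ·(47 - 15) - 29 ≡ 9. → (15, 9)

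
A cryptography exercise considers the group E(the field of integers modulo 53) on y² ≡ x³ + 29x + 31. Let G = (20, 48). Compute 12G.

(18, 48)

Double-and-add on 12 = (1100)₂. Start with G = (20, 48) for the leading 1-bit.
double: tangent at (20, 48): λ = (3·20² + 29)/(2·48) ≡ 10/43. 43⁻¹ ≡ 37 (mod 53) since 43·37 = 1591 ≡ 1, so λ ≡ 10·37 ≡ 52.
  x = λ² - 20 - 20 = 2704 - 40 ≡ 14; y = λ·(20 - 14) - 48 ≡ 52. → (14, 52)
add G: (14, 52) + (20, 48). λ = (48 - 52)/(20 - 14) ≡ 49/6 mod 53. 6⁻¹ ≡ 9 (mod 53), so λ ≡ 17.
  x = λ² - 14 - 20 = 289 - 34 ≡ 43; y = λ·(14 - 43) - 52 ≡ 38. → (43, 38)
double: tangent at (43, 38): λ = (3·43² + 29)/(2·38) ≡ 11/23. 23⁻¹ ≡ 30 (mod 53) since 23·30 = 690 ≡ 1, so λ ≡ 11·30 ≡ 12.
  x = λ² - 43 - 43 = 144 - 86 ≡ 5; y = λ·(43 - 5) - 38 ≡ 47. → (5, 47)
double: tangent at (5, 47): λ = (3·5² + 29)/(2·47) ≡ 51/41. 41⁻¹ ≡ 22 (mod 53) since 41·22 = 902 ≡ 1, so λ ≡ 51·22 ≡ 9.
  x = λ² - 5 - 5 = 81 - 10 ≡ 18; y = λ·(5 - 18) - 47 ≡ 48. → (18, 48)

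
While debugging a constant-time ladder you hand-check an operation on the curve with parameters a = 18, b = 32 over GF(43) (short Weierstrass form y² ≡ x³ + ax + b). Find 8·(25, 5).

(33, 20)

Write G = (25, 5).
Double-and-add on 8 = (1000)₂. Start with G = (25, 5) for the leading 1-bit.
double: tangent at (25, 5): λ = (3·25² + 18)/(2·5) ≡ 1/10. 10⁻¹ ≡ 13 (mod 43), so λ ≡ 1·13 ≡ 13.
  x = λ² - 25 - 25 = 169 - 50 ≡ 33; y = λ·(25 - 33) - 5 ≡ 20. → (33, 20)
double: tangent at (33, 20): λ = (3·33² + 18)/(2·20) ≡ 17/40. 40⁻¹ ≡ 14 (mod 43), so λ ≡ 17·14 ≡ 23.
  x = λ² - 33 - 33 = 529 - 66 ≡ 33; y = λ·(33 - 33) - 20 ≡ 23. → (33, 23)
double: tangent at (33, 23): λ = (3·33² + 18)/(2·23) ≡ 17/3. 3⁻¹ ≡ 29 (mod 43), so λ ≡ 17·29 ≡ 20.
  x = λ² - 33 - 33 = 400 - 66 ≡ 33; y = λ·(33 - 33) - 23 ≡ 20. → (33, 20)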